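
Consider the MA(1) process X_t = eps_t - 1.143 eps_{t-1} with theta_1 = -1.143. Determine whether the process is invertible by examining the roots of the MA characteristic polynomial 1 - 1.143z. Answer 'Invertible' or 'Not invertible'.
\text{Not invertible}

The MA(q) characteristic polynomial is P(z) = 1 - 1.143z.
Invertibility requires all roots to lie outside the unit circle, i.e. |z| > 1 for every root.
This is linear in z: 1 + (-1.143) z = 0  =>  z = -1/(-1.143) = 0.874891,  |z| = 0.874891.
Moduli of all roots: 0.8749.
All moduli strictly greater than 1? No.
Verdict: Not invertible.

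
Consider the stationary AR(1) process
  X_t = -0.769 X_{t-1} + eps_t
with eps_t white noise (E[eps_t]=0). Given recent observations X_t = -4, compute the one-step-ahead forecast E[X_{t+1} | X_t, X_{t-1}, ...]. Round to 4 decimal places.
E[X_{t+1} \mid \mathcal F_t] = 3.0760

For an AR(p) model X_t = c + sum_i phi_i X_{t-i} + eps_t, the
one-step-ahead conditional mean is
  E[X_{t+1} | X_t, ...] = c + sum_i phi_i X_{t+1-i}.
Substitute known values:
  E[X_{t+1} | ...] = (-0.769) * (-4)
                   = 3.0760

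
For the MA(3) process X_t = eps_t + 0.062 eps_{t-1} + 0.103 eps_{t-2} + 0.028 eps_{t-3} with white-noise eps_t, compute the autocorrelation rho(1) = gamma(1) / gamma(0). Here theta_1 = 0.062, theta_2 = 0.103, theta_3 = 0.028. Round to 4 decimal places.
\rho(1) = 0.0702

For an MA(q) process with theta_0 = 1, the autocovariance is
  gamma(k) = sigma^2 * sum_{i=0..q-k} theta_i * theta_{i+k},
and rho(k) = gamma(k) / gamma(0). Sigma^2 cancels.
  numerator   = (1)*(0.062) + (0.062)*(0.103) + (0.103)*(0.028) = 0.07127.
  denominator = (1)^2 + (0.062)^2 + (0.103)^2 + (0.028)^2 = 1.015237.
  rho(1) = 0.07127 / 1.015237 = 0.0702.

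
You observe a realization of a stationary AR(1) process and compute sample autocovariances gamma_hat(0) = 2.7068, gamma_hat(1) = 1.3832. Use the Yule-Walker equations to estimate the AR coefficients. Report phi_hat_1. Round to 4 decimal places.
\hat\phi_{1} = 0.5110

The Yule-Walker equations for an AR(p) process read, in matrix form,
  Gamma_p phi = r_p,   with   (Gamma_p)_{ij} = gamma(|i - j|),
                       (r_p)_i = gamma(i),   i,j = 1..p.
Substitute the sample gammas (Toeplitz matrix and right-hand side of size 1):
  Gamma_p = [[2.7068]]
  r_p     = [1.3832]
With p = 1 this is the single equation gamma(0) phi_1 = gamma(1):
  phi_hat_1 = gamma(1) / gamma(0) = 1.3832 / 2.7068 = 0.5110.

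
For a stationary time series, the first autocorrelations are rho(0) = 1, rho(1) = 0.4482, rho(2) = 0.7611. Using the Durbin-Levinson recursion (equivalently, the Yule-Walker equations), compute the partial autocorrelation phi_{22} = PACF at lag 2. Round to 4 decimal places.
\phi_{22} = 0.7010

The PACF at lag k is phi_{kk}, the last component of the solution
to the Yule-Walker system G_k phi = r_k where
  (G_k)_{ij} = rho(|i - j|), (r_k)_i = rho(i), i,j = 1..k.
Equivalently, Durbin-Levinson gives phi_{kk} iteratively:
  phi_{11} = rho(1)
  phi_{kk} = [rho(k) - sum_{j=1..k-1} phi_{k-1,j} rho(k-j)]
            / [1 - sum_{j=1..k-1} phi_{k-1,j} rho(j)],
  phi_{k,j} = phi_{k-1,j} - phi_{kk} phi_{k-1,k-j},  j = 1..k-1.
Step k = 1:
  phi_11 = rho(1) = 0.4482.
Step k = 2:
  phi_22 = [rho(2) - phi_11 rho(1)] / [1 - phi_11 rho(1)] = [0.7611 - (0.4482)(0.4482)] / [1 - (0.4482)(0.4482)]
         = 0.56021676 / 0.79911676 = 0.701.
Therefore phi_{22} = 0.7010.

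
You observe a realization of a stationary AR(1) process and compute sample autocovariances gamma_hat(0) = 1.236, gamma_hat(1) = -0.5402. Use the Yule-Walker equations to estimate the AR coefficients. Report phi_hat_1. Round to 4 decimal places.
\hat\phi_{1} = -0.4371

The Yule-Walker equations for an AR(p) process read, in matrix form,
  Gamma_p phi = r_p,   with   (Gamma_p)_{ij} = gamma(|i - j|),
                       (r_p)_i = gamma(i),   i,j = 1..p.
Substitute the sample gammas (Toeplitz matrix and right-hand side of size 1):
  Gamma_p = [[1.236]]
  r_p     = [-0.5402]
With p = 1 this is the single equation gamma(0) phi_1 = gamma(1):
  phi_hat_1 = gamma(1) / gamma(0) = -0.5402 / 1.236 = -0.4371.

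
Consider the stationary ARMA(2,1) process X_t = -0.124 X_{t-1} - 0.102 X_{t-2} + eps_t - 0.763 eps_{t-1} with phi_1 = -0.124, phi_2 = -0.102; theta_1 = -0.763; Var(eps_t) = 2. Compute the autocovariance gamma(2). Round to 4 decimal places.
\gamma(2) = -0.1444

Multiply the model equation by X_{t-k} and take expectations. With theta_0 = psi_0 = 1 and psi_j the MA(infinity) weights, this gives
  gamma(k) - sum_i phi_i gamma(k-i) = c_k,
  c_k = sigma^2 * sum_{j=k..q} theta_j psi_{j-k}   (c_k = 0 for k > q),
using gamma(-m) = gamma(m).
psi-weights needed (psi_j = theta_j + sum_i phi_i psi_{j-i}):
  psi_1 = theta_1 + phi_1 = -0.763 + (-0.124) = -0.887
Right-hand sides:
  c_0 = sigma^2 (1 + theta_1 psi_1) = 2 * (1 + (-0.763)(-0.887)) = 2 * 1.676781 = 3.353562
  c_1 = sigma^2 theta_1 = 2 * (-0.763) = -1.526
  c_2 = 0
Equations for k = 0, 1, 2 (AR order 2, c_2 = 0):
  (E0) gamma(0) = phi_1 gamma(1) + phi_2 gamma(2) + c_0
  (E1) gamma(1) = phi_1 gamma(0) + phi_2 gamma(1) + c_1
  (E2) gamma(2) = phi_1 gamma(1) + phi_2 gamma(0)
From (E1): gamma(1) = A gamma(0) + B with
  A = phi_1 / (1 - phi_2) = -0.124 / 1.102 = -0.112523,   B = c_1 / (1 - phi_2) = -1.526 / 1.102 = -1.384755.
Insert (E2) into (E0): gamma(0) (1 - phi_2^2) = phi_1 (1 + phi_2) gamma(1) + c_0.
  phi_1 (1 + phi_2) = (-0.124)(0.898) = -0.111352,   1 - phi_2^2 = 0.989596.
Replace gamma(1) by A gamma(0) + B and collect gamma(0):
  gamma(0) [0.989596 - (-0.111352)(-0.112523)] = (-0.111352)(-1.384755) + 3.353562
  gamma(0) * 0.977066 = 3.507757
  gamma(0) = 3.507757 / 0.977066 = 3.590091.
  gamma(1) = A gamma(0) + B = (-0.112523)(3.590091) + (-1.384755) = -1.788722.
  gamma(2) = phi_1 gamma(1) + phi_2 gamma(0) = (-0.124)(-1.788722) + (-0.102)(3.590091) = -0.144388.
Therefore gamma(2) = -0.1444 (to 4 decimal places).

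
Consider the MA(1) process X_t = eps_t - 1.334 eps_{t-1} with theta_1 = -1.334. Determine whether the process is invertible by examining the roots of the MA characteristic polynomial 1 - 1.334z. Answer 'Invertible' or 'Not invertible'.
\text{Not invertible}

The MA(q) characteristic polynomial is P(z) = 1 - 1.334z.
Invertibility requires all roots to lie outside the unit circle, i.e. |z| > 1 for every root.
This is linear in z: 1 + (-1.334) z = 0  =>  z = -1/(-1.334) = 0.749625,  |z| = 0.749625.
Moduli of all roots: 0.7496.
All moduli strictly greater than 1? No.
Verdict: Not invertible.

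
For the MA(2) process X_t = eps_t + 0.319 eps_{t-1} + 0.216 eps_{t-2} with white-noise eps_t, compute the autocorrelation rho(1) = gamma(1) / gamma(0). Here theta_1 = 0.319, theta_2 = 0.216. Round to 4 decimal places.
\rho(1) = 0.3378

For an MA(q) process with theta_0 = 1, the autocovariance is
  gamma(k) = sigma^2 * sum_{i=0..q-k} theta_i * theta_{i+k},
and rho(k) = gamma(k) / gamma(0). Sigma^2 cancels.
  numerator   = (1)*(0.319) + (0.319)*(0.216) = 0.387904.
  denominator = (1)^2 + (0.319)^2 + (0.216)^2 = 1.148417.
  rho(1) = 0.387904 / 1.148417 = 0.3378.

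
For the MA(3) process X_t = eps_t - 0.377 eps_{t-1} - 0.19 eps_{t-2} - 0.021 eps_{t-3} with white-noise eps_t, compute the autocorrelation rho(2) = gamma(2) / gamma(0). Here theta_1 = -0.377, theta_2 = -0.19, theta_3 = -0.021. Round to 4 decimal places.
\rho(2) = -0.1545

For an MA(q) process with theta_0 = 1, the autocovariance is
  gamma(k) = sigma^2 * sum_{i=0..q-k} theta_i * theta_{i+k},
and rho(k) = gamma(k) / gamma(0). Sigma^2 cancels.
  numerator   = (1)*(-0.19) + (-0.377)*(-0.021) = -0.182083.
  denominator = (1)^2 + (-0.377)^2 + (-0.19)^2 + (-0.021)^2 = 1.17867.
  rho(2) = -0.182083 / 1.17867 = -0.1545.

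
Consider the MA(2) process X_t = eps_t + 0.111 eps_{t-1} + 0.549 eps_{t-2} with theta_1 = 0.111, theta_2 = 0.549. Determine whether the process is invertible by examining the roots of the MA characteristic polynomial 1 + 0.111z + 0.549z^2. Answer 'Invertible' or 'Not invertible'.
\text{Invertible}

The MA(q) characteristic polynomial is P(z) = 1 + 0.111z + 0.549z^2.
Invertibility requires all roots to lie outside the unit circle, i.e. |z| > 1 for every root.
Set 1 + (0.111) z + (0.549) z^2 = 0, i.e. a z^2 + b z + c = 0 with a = 0.549, b = 0.111, c = 1.
Discriminant D = b^2 - 4ac = (0.111)^2 - 4*(0.549)*1 = 0.012321 - (2.196) = -2.183679.
D < 0, so the roots are the complex-conjugate pair z = (-b +/- i sqrt(-D)) / (2a) = -0.1011 +/- 1.3458i.
For a conjugate pair |z|^2 = z * conj(z) = (product of roots) = c/a = 1/(0.549) = 1.821494, so |z| = sqrt(1.821494) = 1.3496 for both roots.
Moduli of all roots: 1.3496, 1.3496.
All moduli strictly greater than 1? Yes.
Verdict: Invertible.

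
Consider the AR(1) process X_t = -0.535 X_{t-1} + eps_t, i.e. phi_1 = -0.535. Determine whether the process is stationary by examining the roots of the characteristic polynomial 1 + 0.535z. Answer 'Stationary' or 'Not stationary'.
\text{Stationary}

The AR(p) characteristic polynomial is P(z) = 1 + 0.535z.
Stationarity requires all roots to lie outside the unit circle, i.e. |z| > 1 for every root.
This is linear in z: 1 + (0.535) z = 0  =>  z = -1/(0.535) = -1.869159,  |z| = 1.869159.
Moduli of all roots: 1.8692.
All moduli strictly greater than 1? Yes.
Verdict: Stationary.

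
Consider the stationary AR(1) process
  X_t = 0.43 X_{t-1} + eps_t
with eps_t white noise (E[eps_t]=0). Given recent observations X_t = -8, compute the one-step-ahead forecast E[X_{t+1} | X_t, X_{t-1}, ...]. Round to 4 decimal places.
E[X_{t+1} \mid \mathcal F_t] = -3.4400

For an AR(p) model X_t = c + sum_i phi_i X_{t-i} + eps_t, the
one-step-ahead conditional mean is
  E[X_{t+1} | X_t, ...] = c + sum_i phi_i X_{t+1-i}.
Substitute known values:
  E[X_{t+1} | ...] = (0.43) * (-8)
                   = -3.4400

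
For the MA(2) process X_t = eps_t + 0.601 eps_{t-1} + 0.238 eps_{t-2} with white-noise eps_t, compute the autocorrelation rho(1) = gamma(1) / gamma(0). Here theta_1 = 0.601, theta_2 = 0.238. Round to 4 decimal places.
\rho(1) = 0.5248

For an MA(q) process with theta_0 = 1, the autocovariance is
  gamma(k) = sigma^2 * sum_{i=0..q-k} theta_i * theta_{i+k},
and rho(k) = gamma(k) / gamma(0). Sigma^2 cancels.
  numerator   = (1)*(0.601) + (0.601)*(0.238) = 0.744038.
  denominator = (1)^2 + (0.601)^2 + (0.238)^2 = 1.417845.
  rho(1) = 0.744038 / 1.417845 = 0.5248.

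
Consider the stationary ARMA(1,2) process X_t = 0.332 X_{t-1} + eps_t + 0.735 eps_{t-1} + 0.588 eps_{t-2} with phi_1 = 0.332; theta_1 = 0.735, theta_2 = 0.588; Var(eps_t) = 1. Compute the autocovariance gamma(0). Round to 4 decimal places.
\gamma(0) = 3.1363

Multiply the model equation by X_{t-k} and take expectations. With theta_0 = psi_0 = 1 and psi_j the MA(infinity) weights, this gives
  gamma(k) - sum_i phi_i gamma(k-i) = c_k,
  c_k = sigma^2 * sum_{j=k..q} theta_j psi_{j-k}   (c_k = 0 for k > q),
using gamma(-m) = gamma(m).
psi-weights needed (psi_j = theta_j + sum_i phi_i psi_{j-i}):
  psi_1 = theta_1 + phi_1 = 0.735 + (0.332) = 1.067
  psi_2 = theta_2 + phi_1 psi_1 = 0.588 + (0.332)(1.067) = 0.942244
Right-hand sides:
  c_0 = sigma^2 (1 + theta_1 psi_1 + theta_2 psi_2) = 1 * (1 + (0.735)(1.067) + (0.588)(0.942244)) = 1 * 2.338284 = 2.338284
  c_1 = sigma^2 (theta_1 + theta_2 psi_1) = 1 * (0.735 + (0.588)(1.067)) = 1.362396
  c_2 = sigma^2 theta_2 = 1 * (0.588) = 0.588
Equations for k = 0 and k = 1 (AR order 1):
  gamma(0) = phi_1 gamma(1) + c_0
  gamma(1) = phi_1 gamma(0) + c_1
Substituting the second into the first: gamma(0) (1 - phi_1^2) = c_0 + phi_1 c_1, so
  gamma(0) = (c_0 + phi_1 c_1) / (1 - phi_1^2) = (2.338284 + (0.332)(1.362396)) / (1 - (0.332)^2) = 2.7906 / 0.889776 = 3.136295.
Therefore gamma(0) = 3.1363 (to 4 decimal places).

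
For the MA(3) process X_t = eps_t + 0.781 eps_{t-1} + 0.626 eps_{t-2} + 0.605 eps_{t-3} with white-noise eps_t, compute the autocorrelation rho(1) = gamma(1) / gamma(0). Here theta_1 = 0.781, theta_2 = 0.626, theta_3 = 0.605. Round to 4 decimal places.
\rho(1) = 0.6963

For an MA(q) process with theta_0 = 1, the autocovariance is
  gamma(k) = sigma^2 * sum_{i=0..q-k} theta_i * theta_{i+k},
and rho(k) = gamma(k) / gamma(0). Sigma^2 cancels.
  numerator   = (1)*(0.781) + (0.781)*(0.626) + (0.626)*(0.605) = 1.648636.
  denominator = (1)^2 + (0.781)^2 + (0.626)^2 + (0.605)^2 = 2.367862.
  rho(1) = 1.648636 / 2.367862 = 0.6963.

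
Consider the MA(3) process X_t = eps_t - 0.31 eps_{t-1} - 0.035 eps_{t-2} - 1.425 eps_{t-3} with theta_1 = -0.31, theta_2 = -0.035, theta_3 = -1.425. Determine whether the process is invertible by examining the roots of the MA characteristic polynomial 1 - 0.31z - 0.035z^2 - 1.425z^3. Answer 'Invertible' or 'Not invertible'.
\text{Not invertible}

The MA(q) characteristic polynomial is P(z) = 1 - 0.31z - 0.035z^2 - 1.425z^3.
Invertibility requires all roots to lie outside the unit circle, i.e. |z| > 1 for every root.
Degree 3: look for a simple real root z0 first, then factor out (1 - z/z0) and solve the remaining quadratic.
Testing z0 = 0.8: P(0.8) = 1 + (-0.31)(0.8) + (-0.035)(0.8)^2 + (-1.425)(0.8)^3
  = 1 + (-0.248) + (-0.0224) + (-0.7296) = 0.  So z_0 = 0.8 is a root, |z_0| = 0.8.
Divide out the factor (1 - 1.25 z) = (1 - z/z0) (since 1/z0 = 1.25):
  P(z) = (1 - 1.25 z)(1 + (0.94) z + (1.14) z^2)
  [check: z-coef 0.94 - (1.25) = -0.31; z^2-coef 1.14 - (1.25)(0.94) = -0.035; z^3-coef -(1.25)(1.14) = -1.425.]
Remaining roots from the quadratic factor 1 + (0.94) z + (1.14) z^2:
  Set 1 + (0.94) z + (1.14) z^2 = 0, i.e. a z^2 + b z + c = 0 with a = 1.14, b = 0.94, c = 1.
  Discriminant D = b^2 - 4ac = (0.94)^2 - 4*(1.14)*1 = 0.8836 - (4.56) = -3.6764.
  D < 0, so the roots are the complex-conjugate pair z = (-b +/- i sqrt(-D)) / (2a) = -0.4123 +/- 0.841i.
  For a conjugate pair |z|^2 = z * conj(z) = (product of roots) = c/a = 1/(1.14) = 0.877193, so |z| = sqrt(0.877193) = 0.9366 for both roots.
Moduli of all roots: 0.8000, 0.9366, 0.9366.
All moduli strictly greater than 1? No.
Verdict: Not invertible.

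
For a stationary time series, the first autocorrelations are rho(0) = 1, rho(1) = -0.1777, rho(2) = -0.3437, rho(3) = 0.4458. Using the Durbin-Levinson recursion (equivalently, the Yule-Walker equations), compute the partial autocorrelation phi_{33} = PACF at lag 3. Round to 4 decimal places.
\phi_{33} = 0.3550

The PACF at lag k is phi_{kk}, the last component of the solution
to the Yule-Walker system G_k phi = r_k where
  (G_k)_{ij} = rho(|i - j|), (r_k)_i = rho(i), i,j = 1..k.
Equivalently, Durbin-Levinson gives phi_{kk} iteratively:
  phi_{11} = rho(1)
  phi_{kk} = [rho(k) - sum_{j=1..k-1} phi_{k-1,j} rho(k-j)]
            / [1 - sum_{j=1..k-1} phi_{k-1,j} rho(j)],
  phi_{k,j} = phi_{k-1,j} - phi_{kk} phi_{k-1,k-j},  j = 1..k-1.
Step k = 1:
  phi_11 = rho(1) = -0.1777.
Step k = 2:
  phi_22 = [rho(2) - phi_11 rho(1)] / [1 - phi_11 rho(1)] = [-0.3437 - (-0.1777)(-0.1777)] / [1 - (-0.1777)(-0.1777)]
         = -0.37527729 / 0.96842271 = -0.387514.
  Update: phi_21 = phi_11 - phi_22 phi_11 = -0.1777 - (-0.387514)(-0.1777) = -0.246561.
Step k = 3:
  phi_33 = [rho(3) - phi_21 rho(2) - phi_22 rho(1)] / [1 - phi_21 rho(1) - phi_22 rho(2)]
    numerator   = 0.4458 - (-0.246561)(-0.3437) - (-0.387514)(-0.1777) = 0.29219568
    denominator = 1 - (-0.246561)(-0.1777) - (-0.387514)(-0.3437) = 0.82299753
  phi_33 = 0.29219568 / 0.82299753 = 0.355.
Therefore phi_{33} = 0.3550.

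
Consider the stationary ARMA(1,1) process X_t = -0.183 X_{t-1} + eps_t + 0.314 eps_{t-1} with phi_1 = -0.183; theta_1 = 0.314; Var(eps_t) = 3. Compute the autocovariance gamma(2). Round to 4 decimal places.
\gamma(2) = -0.0701

Multiply the model equation by X_{t-k} and take expectations. With theta_0 = psi_0 = 1 and psi_j the MA(infinity) weights, this gives
  gamma(k) - sum_i phi_i gamma(k-i) = c_k,
  c_k = sigma^2 * sum_{j=k..q} theta_j psi_{j-k}   (c_k = 0 for k > q),
using gamma(-m) = gamma(m).
psi-weights needed (psi_j = theta_j + sum_i phi_i psi_{j-i}):
  psi_1 = theta_1 + phi_1 = 0.314 + (-0.183) = 0.131
Right-hand sides:
  c_0 = sigma^2 (1 + theta_1 psi_1) = 3 * (1 + (0.314)(0.131)) = 3 * 1.041134 = 3.123402
  c_1 = sigma^2 theta_1 = 3 * (0.314) = 0.942
  c_2 = 0
Equations for k = 0 and k = 1 (AR order 1):
  gamma(0) = phi_1 gamma(1) + c_0
  gamma(1) = phi_1 gamma(0) + c_1
Substituting the second into the first: gamma(0) (1 - phi_1^2) = c_0 + phi_1 c_1, so
  gamma(0) = (c_0 + phi_1 c_1) / (1 - phi_1^2) = (3.123402 + (-0.183)(0.942)) / (1 - (-0.183)^2) = 2.951016 / 0.966511 = 3.053267.
  gamma(1) = phi_1 gamma(0) + c_1 = (-0.183)(3.053267) + (0.942) = 0.383252.
For k = 2 (> q): gamma(2) = phi_1 gamma(1) = (-0.183)(0.383252) = -0.070135.
Therefore gamma(2) = -0.0701 (to 4 decimal places).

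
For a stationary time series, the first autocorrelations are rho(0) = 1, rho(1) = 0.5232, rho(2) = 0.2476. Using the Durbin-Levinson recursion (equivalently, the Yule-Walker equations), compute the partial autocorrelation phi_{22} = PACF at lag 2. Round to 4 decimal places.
\phi_{22} = -0.0360

The PACF at lag k is phi_{kk}, the last component of the solution
to the Yule-Walker system G_k phi = r_k where
  (G_k)_{ij} = rho(|i - j|), (r_k)_i = rho(i), i,j = 1..k.
Equivalently, Durbin-Levinson gives phi_{kk} iteratively:
  phi_{11} = rho(1)
  phi_{kk} = [rho(k) - sum_{j=1..k-1} phi_{k-1,j} rho(k-j)]
            / [1 - sum_{j=1..k-1} phi_{k-1,j} rho(j)],
  phi_{k,j} = phi_{k-1,j} - phi_{kk} phi_{k-1,k-j},  j = 1..k-1.
Step k = 1:
  phi_11 = rho(1) = 0.5232.
Step k = 2:
  phi_22 = [rho(2) - phi_11 rho(1)] / [1 - phi_11 rho(1)] = [0.2476 - (0.5232)(0.5232)] / [1 - (0.5232)(0.5232)]
         = -0.02613824 / 0.72626176 = -0.036.
Therefore phi_{22} = -0.0360.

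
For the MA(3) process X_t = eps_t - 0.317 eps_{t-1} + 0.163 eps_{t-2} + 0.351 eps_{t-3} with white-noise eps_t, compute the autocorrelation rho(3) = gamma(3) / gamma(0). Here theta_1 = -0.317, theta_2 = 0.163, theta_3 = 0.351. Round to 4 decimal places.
\rho(3) = 0.2807

For an MA(q) process with theta_0 = 1, the autocovariance is
  gamma(k) = sigma^2 * sum_{i=0..q-k} theta_i * theta_{i+k},
and rho(k) = gamma(k) / gamma(0). Sigma^2 cancels.
  numerator   = (1)*(0.351) = 0.351.
  denominator = (1)^2 + (-0.317)^2 + (0.163)^2 + (0.351)^2 = 1.250259.
  rho(3) = 0.351 / 1.250259 = 0.2807.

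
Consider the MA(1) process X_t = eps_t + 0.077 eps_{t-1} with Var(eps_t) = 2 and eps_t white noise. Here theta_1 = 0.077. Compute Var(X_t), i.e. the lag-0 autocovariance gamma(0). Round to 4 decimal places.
\gamma(0) = 2.0119

For an MA(q) process X_t = eps_t + sum_i theta_i eps_{t-i} with
Var(eps_t) = sigma^2, the variance is
  gamma(0) = sigma^2 * (1 + sum_i theta_i^2).
  sum_i theta_i^2 = (0.077)^2 = 0.005929.
  gamma(0) = 2 * (1 + 0.005929) = 2 * 1.005929 = 2.011858, which rounds to 2.0119.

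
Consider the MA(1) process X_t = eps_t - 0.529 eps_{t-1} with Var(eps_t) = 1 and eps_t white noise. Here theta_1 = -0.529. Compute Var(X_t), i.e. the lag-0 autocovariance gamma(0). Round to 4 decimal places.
\gamma(0) = 1.2798

For an MA(q) process X_t = eps_t + sum_i theta_i eps_{t-i} with
Var(eps_t) = sigma^2, the variance is
  gamma(0) = sigma^2 * (1 + sum_i theta_i^2).
  sum_i theta_i^2 = (-0.529)^2 = 0.279841.
  gamma(0) = 1 * (1 + 0.279841) = 1 * 1.279841 = 1.279841, which rounds to 1.2798.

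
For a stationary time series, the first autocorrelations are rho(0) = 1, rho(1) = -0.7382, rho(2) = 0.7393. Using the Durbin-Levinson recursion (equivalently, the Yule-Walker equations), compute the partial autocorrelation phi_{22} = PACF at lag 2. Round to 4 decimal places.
\phi_{22} = 0.4271

The PACF at lag k is phi_{kk}, the last component of the solution
to the Yule-Walker system G_k phi = r_k where
  (G_k)_{ij} = rho(|i - j|), (r_k)_i = rho(i), i,j = 1..k.
Equivalently, Durbin-Levinson gives phi_{kk} iteratively:
  phi_{11} = rho(1)
  phi_{kk} = [rho(k) - sum_{j=1..k-1} phi_{k-1,j} rho(k-j)]
            / [1 - sum_{j=1..k-1} phi_{k-1,j} rho(j)],
  phi_{k,j} = phi_{k-1,j} - phi_{kk} phi_{k-1,k-j},  j = 1..k-1.
Step k = 1:
  phi_11 = rho(1) = -0.7382.
Step k = 2:
  phi_22 = [rho(2) - phi_11 rho(1)] / [1 - phi_11 rho(1)] = [0.7393 - (-0.7382)(-0.7382)] / [1 - (-0.7382)(-0.7382)]
         = 0.19436076 / 0.45506076 = 0.4271.
Therefore phi_{22} = 0.4271.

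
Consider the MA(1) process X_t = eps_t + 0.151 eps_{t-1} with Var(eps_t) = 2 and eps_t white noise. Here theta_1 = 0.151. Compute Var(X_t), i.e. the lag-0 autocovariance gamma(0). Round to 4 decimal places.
\gamma(0) = 2.0456

For an MA(q) process X_t = eps_t + sum_i theta_i eps_{t-i} with
Var(eps_t) = sigma^2, the variance is
  gamma(0) = sigma^2 * (1 + sum_i theta_i^2).
  sum_i theta_i^2 = (0.151)^2 = 0.022801.
  gamma(0) = 2 * (1 + 0.022801) = 2 * 1.022801 = 2.045602, which rounds to 2.0456.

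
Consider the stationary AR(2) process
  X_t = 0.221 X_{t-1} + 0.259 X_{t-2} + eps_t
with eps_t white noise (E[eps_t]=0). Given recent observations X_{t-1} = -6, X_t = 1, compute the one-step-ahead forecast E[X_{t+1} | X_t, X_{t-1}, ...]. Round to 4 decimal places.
E[X_{t+1} \mid \mathcal F_t] = -1.3330

For an AR(p) model X_t = c + sum_i phi_i X_{t-i} + eps_t, the
one-step-ahead conditional mean is
  E[X_{t+1} | X_t, ...] = c + sum_i phi_i X_{t+1-i}.
Substitute known values:
  E[X_{t+1} | ...] = (0.221) * (1) + (0.259) * (-6)
                   = -1.3330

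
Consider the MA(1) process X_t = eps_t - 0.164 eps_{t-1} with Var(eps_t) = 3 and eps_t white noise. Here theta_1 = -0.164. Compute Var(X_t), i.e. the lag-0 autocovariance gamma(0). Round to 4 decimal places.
\gamma(0) = 3.0807

For an MA(q) process X_t = eps_t + sum_i theta_i eps_{t-i} with
Var(eps_t) = sigma^2, the variance is
  gamma(0) = sigma^2 * (1 + sum_i theta_i^2).
  sum_i theta_i^2 = (-0.164)^2 = 0.026896.
  gamma(0) = 3 * (1 + 0.026896) = 3 * 1.026896 = 3.080688, which rounds to 3.0807.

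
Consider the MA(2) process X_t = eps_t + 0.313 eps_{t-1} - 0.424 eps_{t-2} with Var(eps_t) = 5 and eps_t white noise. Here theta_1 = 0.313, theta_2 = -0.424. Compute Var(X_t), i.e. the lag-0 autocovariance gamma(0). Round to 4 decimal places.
\gamma(0) = 6.3887

For an MA(q) process X_t = eps_t + sum_i theta_i eps_{t-i} with
Var(eps_t) = sigma^2, the variance is
  gamma(0) = sigma^2 * (1 + sum_i theta_i^2).
  sum_i theta_i^2 = (0.313)^2 + (-0.424)^2 = 0.097969 + 0.179776 = 0.277745.
  gamma(0) = 5 * (1 + 0.277745) = 5 * 1.277745 = 6.388725, which rounds to 6.3887.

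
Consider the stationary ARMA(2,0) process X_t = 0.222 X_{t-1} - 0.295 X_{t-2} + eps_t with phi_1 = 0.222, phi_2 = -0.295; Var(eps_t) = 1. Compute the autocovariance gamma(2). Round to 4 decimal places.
\gamma(2) = -0.2900

Multiply the model equation by X_{t-k} and take expectations. With theta_0 = psi_0 = 1 and psi_j the MA(infinity) weights, this gives
  gamma(k) - sum_i phi_i gamma(k-i) = c_k,
  c_k = sigma^2 * sum_{j=k..q} theta_j psi_{j-k}   (c_k = 0 for k > q),
using gamma(-m) = gamma(m).
Pure AR (q = 0): c_0 = sigma^2 = 1, c_k = 0 for k >= 1.
Equations for k = 0, 1, 2 (AR order 2, c_2 = 0):
  (E0) gamma(0) = phi_1 gamma(1) + phi_2 gamma(2) + c_0
  (E1) gamma(1) = phi_1 gamma(0) + phi_2 gamma(1) + c_1
  (E2) gamma(2) = phi_1 gamma(1) + phi_2 gamma(0)
From (E1): gamma(1) = A gamma(0) + B with
  A = phi_1 / (1 - phi_2) = 0.222 / 1.295 = 0.171429,   B = c_1 / (1 - phi_2) = 0 / 1.295 = 0.
Insert (E2) into (E0): gamma(0) (1 - phi_2^2) = phi_1 (1 + phi_2) gamma(1) + c_0.
  phi_1 (1 + phi_2) = (0.222)(0.705) = 0.15651,   1 - phi_2^2 = 0.912975.
Replace gamma(1) by A gamma(0) + B and collect gamma(0):
  gamma(0) [0.912975 - (0.15651)(0.171429)] = c_0 = 1
  gamma(0) * 0.886145 = 1
  gamma(0) = 1 / 0.886145 = 1.128484.
  gamma(1) = A gamma(0) = (0.171429)(1.128484) = 0.193454.
  gamma(2) = phi_1 gamma(1) + phi_2 gamma(0) = (0.222)(0.193454) + (-0.295)(1.128484) = -0.289956.
Therefore gamma(2) = -0.2900 (to 4 decimal places).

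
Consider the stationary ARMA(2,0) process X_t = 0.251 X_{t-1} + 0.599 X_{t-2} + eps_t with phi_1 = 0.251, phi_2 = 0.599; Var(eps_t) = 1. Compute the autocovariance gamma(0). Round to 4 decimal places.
\gamma(0) = 2.5642

Multiply the model equation by X_{t-k} and take expectations. With theta_0 = psi_0 = 1 and psi_j the MA(infinity) weights, this gives
  gamma(k) - sum_i phi_i gamma(k-i) = c_k,
  c_k = sigma^2 * sum_{j=k..q} theta_j psi_{j-k}   (c_k = 0 for k > q),
using gamma(-m) = gamma(m).
Pure AR (q = 0): c_0 = sigma^2 = 1, c_k = 0 for k >= 1.
Equations for k = 0, 1, 2 (AR order 2, c_2 = 0):
  (E0) gamma(0) = phi_1 gamma(1) + phi_2 gamma(2) + c_0
  (E1) gamma(1) = phi_1 gamma(0) + phi_2 gamma(1) + c_1
  (E2) gamma(2) = phi_1 gamma(1) + phi_2 gamma(0)
From (E1): gamma(1) = A gamma(0) + B with
  A = phi_1 / (1 - phi_2) = 0.251 / 0.401 = 0.625935,   B = c_1 / (1 - phi_2) = 0 / 0.401 = 0.
Insert (E2) into (E0): gamma(0) (1 - phi_2^2) = phi_1 (1 + phi_2) gamma(1) + c_0.
  phi_1 (1 + phi_2) = (0.251)(1.599) = 0.401349,   1 - phi_2^2 = 0.641199.
Replace gamma(1) by A gamma(0) + B and collect gamma(0):
  gamma(0) [0.641199 - (0.401349)(0.625935)] = c_0 = 1
  gamma(0) * 0.389981 = 1
  gamma(0) = 1 / 0.389981 = 2.56423.
Therefore gamma(0) = 2.5642 (to 4 decimal places).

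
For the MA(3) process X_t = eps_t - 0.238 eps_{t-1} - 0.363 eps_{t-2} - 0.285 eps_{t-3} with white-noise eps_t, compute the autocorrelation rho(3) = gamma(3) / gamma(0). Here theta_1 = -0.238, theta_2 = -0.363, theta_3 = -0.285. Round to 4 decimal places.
\rho(3) = -0.2245

For an MA(q) process with theta_0 = 1, the autocovariance is
  gamma(k) = sigma^2 * sum_{i=0..q-k} theta_i * theta_{i+k},
and rho(k) = gamma(k) / gamma(0). Sigma^2 cancels.
  numerator   = (1)*(-0.285) = -0.285.
  denominator = (1)^2 + (-0.238)^2 + (-0.363)^2 + (-0.285)^2 = 1.269638.
  rho(3) = -0.285 / 1.269638 = -0.2245.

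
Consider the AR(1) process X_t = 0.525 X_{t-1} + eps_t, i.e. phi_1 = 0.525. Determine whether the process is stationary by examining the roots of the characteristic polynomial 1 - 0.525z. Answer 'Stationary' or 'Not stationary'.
\text{Stationary}

The AR(p) characteristic polynomial is P(z) = 1 - 0.525z.
Stationarity requires all roots to lie outside the unit circle, i.e. |z| > 1 for every root.
This is linear in z: 1 + (-0.525) z = 0  =>  z = -1/(-0.525) = 1.904762,  |z| = 1.904762.
Moduli of all roots: 1.9048.
All moduli strictly greater than 1? Yes.
Verdict: Stationary.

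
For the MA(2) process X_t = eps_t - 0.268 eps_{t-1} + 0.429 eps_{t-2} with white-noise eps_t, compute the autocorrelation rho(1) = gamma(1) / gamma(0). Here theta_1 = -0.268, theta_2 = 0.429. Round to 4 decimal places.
\rho(1) = -0.3049

For an MA(q) process with theta_0 = 1, the autocovariance is
  gamma(k) = sigma^2 * sum_{i=0..q-k} theta_i * theta_{i+k},
and rho(k) = gamma(k) / gamma(0). Sigma^2 cancels.
  numerator   = (1)*(-0.268) + (-0.268)*(0.429) = -0.382972.
  denominator = (1)^2 + (-0.268)^2 + (0.429)^2 = 1.255865.
  rho(1) = -0.382972 / 1.255865 = -0.3049.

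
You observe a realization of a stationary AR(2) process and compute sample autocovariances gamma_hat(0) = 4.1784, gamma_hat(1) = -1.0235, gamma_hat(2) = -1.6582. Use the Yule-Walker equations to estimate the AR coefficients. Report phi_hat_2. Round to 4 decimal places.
\hat\phi_{2} = -0.4860

The Yule-Walker equations for an AR(p) process read, in matrix form,
  Gamma_p phi = r_p,   with   (Gamma_p)_{ij} = gamma(|i - j|),
                       (r_p)_i = gamma(i),   i,j = 1..p.
Substitute the sample gammas (Toeplitz matrix and right-hand side of size 2):
  Gamma_p = [[4.1784, -1.0235], [-1.0235, 4.1784]]
  r_p     = [-1.0235, -1.6582]
Written out:
  4.1784 phi_1 - 1.0235 phi_2 = -1.0235
  -1.0235 phi_1 + 4.1784 phi_2 = -1.6582
Solve by Cramer's rule:
  det = gamma(0)^2 - gamma(1)^2 = (4.1784)^2 - (-1.0235)^2 = 17.45902656 - 1.04755225 = 16.41147431
  phi_hat_1 = [gamma(1) gamma(0) - gamma(1) gamma(2)] / det = [(-1.0235)(4.1784) - (-1.0235)(-1.6582)] / 16.41147431 = -5.9737601 / 16.41147431 = -0.364
  phi_hat_2 = [gamma(0) gamma(2) - gamma(1)^2] / det = [(4.1784)(-1.6582) - (-1.0235)^2] / 16.41147431 = -7.97617513 / 16.41147431 = -0.486
So phi_hat = [-0.3640, -0.4860].
Therefore phi_hat_2 = -0.4860.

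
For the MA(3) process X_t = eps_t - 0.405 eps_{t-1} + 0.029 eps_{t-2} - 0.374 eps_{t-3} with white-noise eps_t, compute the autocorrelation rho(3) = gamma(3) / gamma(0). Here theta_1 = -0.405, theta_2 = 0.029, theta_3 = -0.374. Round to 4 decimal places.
\rho(3) = -0.2866

For an MA(q) process with theta_0 = 1, the autocovariance is
  gamma(k) = sigma^2 * sum_{i=0..q-k} theta_i * theta_{i+k},
and rho(k) = gamma(k) / gamma(0). Sigma^2 cancels.
  numerator   = (1)*(-0.374) = -0.374.
  denominator = (1)^2 + (-0.405)^2 + (0.029)^2 + (-0.374)^2 = 1.304742.
  rho(3) = -0.374 / 1.304742 = -0.2866.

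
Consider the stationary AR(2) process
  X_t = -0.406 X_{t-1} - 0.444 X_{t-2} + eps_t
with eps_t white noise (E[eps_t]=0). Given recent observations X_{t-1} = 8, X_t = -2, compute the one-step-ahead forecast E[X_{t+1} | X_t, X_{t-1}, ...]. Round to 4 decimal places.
E[X_{t+1} \mid \mathcal F_t] = -2.7400

For an AR(p) model X_t = c + sum_i phi_i X_{t-i} + eps_t, the
one-step-ahead conditional mean is
  E[X_{t+1} | X_t, ...] = c + sum_i phi_i X_{t+1-i}.
Substitute known values:
  E[X_{t+1} | ...] = (-0.406) * (-2) + (-0.444) * (8)
                   = -2.7400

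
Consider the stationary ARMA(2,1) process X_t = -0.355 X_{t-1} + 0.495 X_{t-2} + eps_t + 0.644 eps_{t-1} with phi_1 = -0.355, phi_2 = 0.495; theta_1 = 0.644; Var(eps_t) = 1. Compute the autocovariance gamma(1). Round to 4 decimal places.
\gamma(1) = 0.3377

Multiply the model equation by X_{t-k} and take expectations. With theta_0 = psi_0 = 1 and psi_j the MA(infinity) weights, this gives
  gamma(k) - sum_i phi_i gamma(k-i) = c_k,
  c_k = sigma^2 * sum_{j=k..q} theta_j psi_{j-k}   (c_k = 0 for k > q),
using gamma(-m) = gamma(m).
psi-weights needed (psi_j = theta_j + sum_i phi_i psi_{j-i}):
  psi_1 = theta_1 + phi_1 = 0.644 + (-0.355) = 0.289
Right-hand sides:
  c_0 = sigma^2 (1 + theta_1 psi_1) = 1 * (1 + (0.644)(0.289)) = 1 * 1.186116 = 1.186116
  c_1 = sigma^2 theta_1 = 1 * (0.644) = 0.644
  c_2 = 0
Equations for k = 0, 1, 2 (AR order 2, c_2 = 0):
  (E0) gamma(0) = phi_1 gamma(1) + phi_2 gamma(2) + c_0
  (E1) gamma(1) = phi_1 gamma(0) + phi_2 gamma(1) + c_1
  (E2) gamma(2) = phi_1 gamma(1) + phi_2 gamma(0)
From (E1): gamma(1) = A gamma(0) + B with
  A = phi_1 / (1 - phi_2) = -0.355 / 0.505 = -0.70297,   B = c_1 / (1 - phi_2) = 0.644 / 0.505 = 1.275248.
Insert (E2) into (E0): gamma(0) (1 - phi_2^2) = phi_1 (1 + phi_2) gamma(1) + c_0.
  phi_1 (1 + phi_2) = (-0.355)(1.495) = -0.530725,   1 - phi_2^2 = 0.754975.
Replace gamma(1) by A gamma(0) + B and collect gamma(0):
  gamma(0) [0.754975 - (-0.530725)(-0.70297)] = (-0.530725)(1.275248) + 1.186116
  gamma(0) * 0.381891 = 0.50931
  gamma(0) = 0.50931 / 0.381891 = 1.333653.
  gamma(1) = A gamma(0) + B = (-0.70297)(1.333653) + (1.275248) = 0.337729.
Therefore gamma(1) = 0.3377 (to 4 decimal places).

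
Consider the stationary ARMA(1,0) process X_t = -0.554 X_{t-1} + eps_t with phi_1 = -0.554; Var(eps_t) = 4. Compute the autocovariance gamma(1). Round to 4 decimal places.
\gamma(1) = -3.1973

Multiply the model equation by X_{t-k} and take expectations. With theta_0 = psi_0 = 1 and psi_j the MA(infinity) weights, this gives
  gamma(k) - sum_i phi_i gamma(k-i) = c_k,
  c_k = sigma^2 * sum_{j=k..q} theta_j psi_{j-k}   (c_k = 0 for k > q),
using gamma(-m) = gamma(m).
Pure AR (q = 0): c_0 = sigma^2 = 4, c_k = 0 for k >= 1.
Equations for k = 0 and k = 1 (AR order 1):
  gamma(0) = phi_1 gamma(1) + c_0
  gamma(1) = phi_1 gamma(0) + c_1
Substituting the second into the first: gamma(0) (1 - phi_1^2) = c_0 + phi_1 c_1, so
  gamma(0) = c_0 / (1 - phi_1^2) = 4 / (1 - (-0.554)^2) = 4 / 0.693084 = 5.771306.
  gamma(1) = phi_1 gamma(0) = (-0.554)(5.771306) = -3.197304.
Therefore gamma(1) = -3.1973 (to 4 decimal places).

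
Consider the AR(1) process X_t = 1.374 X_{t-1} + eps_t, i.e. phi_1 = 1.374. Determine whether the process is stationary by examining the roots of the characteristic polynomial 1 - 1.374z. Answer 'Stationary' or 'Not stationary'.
\text{Not stationary}

The AR(p) characteristic polynomial is P(z) = 1 - 1.374z.
Stationarity requires all roots to lie outside the unit circle, i.e. |z| > 1 for every root.
This is linear in z: 1 + (-1.374) z = 0  =>  z = -1/(-1.374) = 0.727802,  |z| = 0.727802.
Moduli of all roots: 0.7278.
All moduli strictly greater than 1? No.
Verdict: Not stationary.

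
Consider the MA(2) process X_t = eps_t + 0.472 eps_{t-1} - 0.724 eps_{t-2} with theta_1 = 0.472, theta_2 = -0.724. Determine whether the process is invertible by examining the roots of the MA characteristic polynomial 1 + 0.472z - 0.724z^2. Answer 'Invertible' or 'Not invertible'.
\text{Not invertible}

The MA(q) characteristic polynomial is P(z) = 1 + 0.472z - 0.724z^2.
Invertibility requires all roots to lie outside the unit circle, i.e. |z| > 1 for every root.
Set 1 + (0.472) z + (-0.724) z^2 = 0, i.e. a z^2 + b z + c = 0 with a = -0.724, b = 0.472, c = 1.
Discriminant D = b^2 - 4ac = (0.472)^2 - 4*(-0.724)*1 = 0.222784 - (-2.896) = 3.118784.
D >= 0, so the roots are real: z = (-b +/- sqrt(D)) / (2a) = (-0.472 +/- 1.766008) / (-1.448).
  z_1 = (-0.472 + 1.766008) / (-1.448) = -0.8937,   |z_1| = 0.8937.
  z_2 = (-0.472 - 1.766008) / (-1.448) = 1.5456,   |z_2| = 1.5456.
Moduli of all roots: 0.8937, 1.5456.
All moduli strictly greater than 1? No.
Verdict: Not invertible.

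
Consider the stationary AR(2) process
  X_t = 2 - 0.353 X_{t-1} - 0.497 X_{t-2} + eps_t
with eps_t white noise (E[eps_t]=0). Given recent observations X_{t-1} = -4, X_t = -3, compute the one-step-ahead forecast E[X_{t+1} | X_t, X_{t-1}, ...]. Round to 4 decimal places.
E[X_{t+1} \mid \mathcal F_t] = 5.0470

For an AR(p) model X_t = c + sum_i phi_i X_{t-i} + eps_t, the
one-step-ahead conditional mean is
  E[X_{t+1} | X_t, ...] = c + sum_i phi_i X_{t+1-i}.
Substitute known values:
  E[X_{t+1} | ...] = 2 + (-0.353) * (-3) + (-0.497) * (-4)
                   = 5.0470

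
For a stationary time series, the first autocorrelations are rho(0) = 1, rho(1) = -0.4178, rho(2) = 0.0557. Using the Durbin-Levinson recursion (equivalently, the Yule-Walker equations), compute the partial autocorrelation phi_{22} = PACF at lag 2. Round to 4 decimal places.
\phi_{22} = -0.1440

The PACF at lag k is phi_{kk}, the last component of the solution
to the Yule-Walker system G_k phi = r_k where
  (G_k)_{ij} = rho(|i - j|), (r_k)_i = rho(i), i,j = 1..k.
Equivalently, Durbin-Levinson gives phi_{kk} iteratively:
  phi_{11} = rho(1)
  phi_{kk} = [rho(k) - sum_{j=1..k-1} phi_{k-1,j} rho(k-j)]
            / [1 - sum_{j=1..k-1} phi_{k-1,j} rho(j)],
  phi_{k,j} = phi_{k-1,j} - phi_{kk} phi_{k-1,k-j},  j = 1..k-1.
Step k = 1:
  phi_11 = rho(1) = -0.4178.
Step k = 2:
  phi_22 = [rho(2) - phi_11 rho(1)] / [1 - phi_11 rho(1)] = [0.0557 - (-0.4178)(-0.4178)] / [1 - (-0.4178)(-0.4178)]
         = -0.11885684 / 0.82544316 = -0.144.
Therefore phi_{22} = -0.1440.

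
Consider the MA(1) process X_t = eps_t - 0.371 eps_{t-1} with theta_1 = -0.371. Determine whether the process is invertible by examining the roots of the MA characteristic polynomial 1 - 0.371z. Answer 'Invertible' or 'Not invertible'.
\text{Invertible}

The MA(q) characteristic polynomial is P(z) = 1 - 0.371z.
Invertibility requires all roots to lie outside the unit circle, i.e. |z| > 1 for every root.
This is linear in z: 1 + (-0.371) z = 0  =>  z = -1/(-0.371) = 2.695418,  |z| = 2.695418.
Moduli of all roots: 2.6954.
All moduli strictly greater than 1? Yes.
Verdict: Invertible.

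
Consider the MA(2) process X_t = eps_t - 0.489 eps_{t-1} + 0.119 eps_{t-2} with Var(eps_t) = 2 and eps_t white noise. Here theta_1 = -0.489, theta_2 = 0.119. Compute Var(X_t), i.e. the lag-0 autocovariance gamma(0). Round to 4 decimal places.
\gamma(0) = 2.5066

For an MA(q) process X_t = eps_t + sum_i theta_i eps_{t-i} with
Var(eps_t) = sigma^2, the variance is
  gamma(0) = sigma^2 * (1 + sum_i theta_i^2).
  sum_i theta_i^2 = (-0.489)^2 + (0.119)^2 = 0.239121 + 0.014161 = 0.253282.
  gamma(0) = 2 * (1 + 0.253282) = 2 * 1.253282 = 2.506564, which rounds to 2.5066.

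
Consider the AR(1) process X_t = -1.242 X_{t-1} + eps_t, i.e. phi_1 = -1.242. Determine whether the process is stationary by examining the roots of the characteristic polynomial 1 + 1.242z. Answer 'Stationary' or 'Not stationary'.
\text{Not stationary}

The AR(p) characteristic polynomial is P(z) = 1 + 1.242z.
Stationarity requires all roots to lie outside the unit circle, i.e. |z| > 1 for every root.
This is linear in z: 1 + (1.242) z = 0  =>  z = -1/(1.242) = -0.805153,  |z| = 0.805153.
Moduli of all roots: 0.8052.
All moduli strictly greater than 1? No.
Verdict: Not stationary.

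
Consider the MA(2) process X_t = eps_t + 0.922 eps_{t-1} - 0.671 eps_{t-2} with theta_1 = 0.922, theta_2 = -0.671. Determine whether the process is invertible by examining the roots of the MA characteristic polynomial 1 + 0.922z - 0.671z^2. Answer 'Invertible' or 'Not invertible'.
\text{Not invertible}

The MA(q) characteristic polynomial is P(z) = 1 + 0.922z - 0.671z^2.
Invertibility requires all roots to lie outside the unit circle, i.e. |z| > 1 for every root.
Set 1 + (0.922) z + (-0.671) z^2 = 0, i.e. a z^2 + b z + c = 0 with a = -0.671, b = 0.922, c = 1.
Discriminant D = b^2 - 4ac = (0.922)^2 - 4*(-0.671)*1 = 0.850084 - (-2.684) = 3.534084.
D >= 0, so the roots are real: z = (-b +/- sqrt(D)) / (2a) = (-0.922 +/- 1.879916) / (-1.342).
  z_1 = (-0.922 + 1.879916) / (-1.342) = -0.7138,   |z_1| = 0.7138.
  z_2 = (-0.922 - 1.879916) / (-1.342) = 2.0879,   |z_2| = 2.0879.
Moduli of all roots: 0.7138, 2.0879.
All moduli strictly greater than 1? No.
Verdict: Not invertible.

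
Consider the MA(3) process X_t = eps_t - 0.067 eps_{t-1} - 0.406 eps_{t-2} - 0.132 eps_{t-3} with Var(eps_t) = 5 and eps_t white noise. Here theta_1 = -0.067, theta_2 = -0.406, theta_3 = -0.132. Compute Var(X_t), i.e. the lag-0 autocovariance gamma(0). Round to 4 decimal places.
\gamma(0) = 5.9337

For an MA(q) process X_t = eps_t + sum_i theta_i eps_{t-i} with
Var(eps_t) = sigma^2, the variance is
  gamma(0) = sigma^2 * (1 + sum_i theta_i^2).
  sum_i theta_i^2 = (-0.067)^2 + (-0.406)^2 + (-0.132)^2 = 0.004489 + 0.164836 + 0.017424 = 0.186749.
  gamma(0) = 5 * (1 + 0.186749) = 5 * 1.186749 = 5.933745, which rounds to 5.9337.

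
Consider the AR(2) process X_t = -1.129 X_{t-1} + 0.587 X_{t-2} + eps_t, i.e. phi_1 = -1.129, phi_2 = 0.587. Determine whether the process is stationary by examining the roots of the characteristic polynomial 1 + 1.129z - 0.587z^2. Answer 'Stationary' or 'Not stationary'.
\text{Not stationary}

The AR(p) characteristic polynomial is P(z) = 1 + 1.129z - 0.587z^2.
Stationarity requires all roots to lie outside the unit circle, i.e. |z| > 1 for every root.
Set 1 + (1.129) z + (-0.587) z^2 = 0, i.e. a z^2 + b z + c = 0 with a = -0.587, b = 1.129, c = 1.
Discriminant D = b^2 - 4ac = (1.129)^2 - 4*(-0.587)*1 = 1.274641 - (-2.348) = 3.622641.
D >= 0, so the roots are real: z = (-b +/- sqrt(D)) / (2a) = (-1.129 +/- 1.903324) / (-1.174).
  z_1 = (-1.129 + 1.903324) / (-1.174) = -0.6596,   |z_1| = 0.6596.
  z_2 = (-1.129 - 1.903324) / (-1.174) = 2.5829,   |z_2| = 2.5829.
Moduli of all roots: 0.6596, 2.5829.
All moduli strictly greater than 1? No.
Verdict: Not stationary.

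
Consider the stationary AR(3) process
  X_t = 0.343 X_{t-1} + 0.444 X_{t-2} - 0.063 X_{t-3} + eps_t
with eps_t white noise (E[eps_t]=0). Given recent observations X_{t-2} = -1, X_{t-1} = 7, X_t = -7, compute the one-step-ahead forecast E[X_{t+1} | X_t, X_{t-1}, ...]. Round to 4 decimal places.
E[X_{t+1} \mid \mathcal F_t] = 0.7700

For an AR(p) model X_t = c + sum_i phi_i X_{t-i} + eps_t, the
one-step-ahead conditional mean is
  E[X_{t+1} | X_t, ...] = c + sum_i phi_i X_{t+1-i}.
Substitute known values:
  E[X_{t+1} | ...] = (0.343) * (-7) + (0.444) * (7) + (-0.063) * (-1)
                   = 0.7700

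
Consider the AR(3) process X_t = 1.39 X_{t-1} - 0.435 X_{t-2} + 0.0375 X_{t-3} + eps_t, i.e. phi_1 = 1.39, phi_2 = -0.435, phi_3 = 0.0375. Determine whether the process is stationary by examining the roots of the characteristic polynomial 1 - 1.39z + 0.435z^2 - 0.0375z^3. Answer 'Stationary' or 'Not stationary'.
\text{Stationary}

The AR(p) characteristic polynomial is P(z) = 1 - 1.39z + 0.435z^2 - 0.0375z^3.
Stationarity requires all roots to lie outside the unit circle, i.e. |z| > 1 for every root.
Degree 3: look for a simple real root z0 first, then factor out (1 - z/z0) and solve the remaining quadratic.
Testing z0 = 4: P(4) = 1 + (-1.39)(4) + (0.435)(4)^2 + (-0.0375)(4)^3
  = 1 + (-5.56) + (6.96) + (-2.4) = 0.  So z_0 = 4 is a root, |z_0| = 4.
Divide out the factor (1 - 0.25 z) = (1 - z/z0) (since 1/z0 = 0.25):
  P(z) = (1 - 0.25 z)(1 + (-1.14) z + (0.15) z^2)
  [check: z-coef -1.14 - (0.25) = -1.39; z^2-coef 0.15 - (0.25)(-1.14) = 0.435; z^3-coef -(0.25)(0.15) = -0.0375.]
Remaining roots from the quadratic factor 1 + (-1.14) z + (0.15) z^2:
  Set 1 + (-1.14) z + (0.15) z^2 = 0, i.e. a z^2 + b z + c = 0 with a = 0.15, b = -1.14, c = 1.
  Discriminant D = b^2 - 4ac = (-1.14)^2 - 4*(0.15)*1 = 1.2996 - (0.6) = 0.6996.
  D >= 0, so the roots are real: z = (-b +/- sqrt(D)) / (2a) = (1.14 +/- 0.836421) / (0.3).
    z_1 = (1.14 + 0.836421) / (0.3) = 6.5881,   |z_1| = 6.5881.
    z_2 = (1.14 - 0.836421) / (0.3) = 1.0119,   |z_2| = 1.0119.
Moduli of all roots: 4.0000, 6.5881, 1.0119.
All moduli strictly greater than 1? Yes.
Verdict: Stationary.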